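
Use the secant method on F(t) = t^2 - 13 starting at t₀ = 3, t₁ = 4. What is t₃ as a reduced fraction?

191/53

F(3) = -4, F(4) = 3. t₂ = 4 - 3·(4 - 3)/(3 - (-4)) = 25/7.
F(4) = 3, F(25/7) = -12/49. t₃ = (25/7) - (-12/49)·((25/7) - 4)/((-12/49) - 3) = 191/53.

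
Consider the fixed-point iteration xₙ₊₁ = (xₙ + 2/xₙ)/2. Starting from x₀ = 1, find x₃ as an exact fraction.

x₁ = (1 + 2/1)/2 = 3/2.
x₂ = (3/2 + 2/(3/2))/2 = 17/12.
x₃ = (17/12 + 2/(17/12))/2 = 577/408.

577/408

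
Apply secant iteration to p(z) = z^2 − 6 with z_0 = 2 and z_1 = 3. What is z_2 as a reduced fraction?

12/5

p(2) = −2, p(3) = 3. z_2 = 3 − 3·(3 − 2)/(3 − (−2)) = 12/5.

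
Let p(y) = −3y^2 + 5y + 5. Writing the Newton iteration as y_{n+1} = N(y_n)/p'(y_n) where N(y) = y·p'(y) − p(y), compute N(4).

−53

p'(y) = −6y + 5.
N(y) = y·p'(y) − p(y) = y·(−6y + 5) − (−3y^2 + 5y + 5) = −3y^2 − 5.
N(4) = −53.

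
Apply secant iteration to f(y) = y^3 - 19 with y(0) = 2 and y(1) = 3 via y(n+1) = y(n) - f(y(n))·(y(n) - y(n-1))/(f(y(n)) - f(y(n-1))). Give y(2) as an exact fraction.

f(2) = -11, f(3) = 8. y(2) = 3 - 8·(3 - 2)/(8 - (-11)) = 49/19.

49/19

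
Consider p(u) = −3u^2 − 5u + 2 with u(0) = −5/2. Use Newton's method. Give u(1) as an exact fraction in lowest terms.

p'(u) = −6u − 5.
p(−5/2) = −17/4, p'(−5/2) = 10, so u(1) = (−5/2) − (−17/4)/10 = −83/40.

−83/40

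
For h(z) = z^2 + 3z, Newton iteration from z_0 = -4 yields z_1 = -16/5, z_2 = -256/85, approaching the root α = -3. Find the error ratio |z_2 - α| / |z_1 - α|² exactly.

z_1 - α = -16/5 - (-3) = -16/5 + 3 = -1/5, so |z_1 - α| = 1/5.
z_2 - α = -256/85 - (-3) = -256/85 + 3 = -1/85, so |z_2 - α| = 1/85.
|z_1 - α|² = 1/25.
Ratio = (1/85) / (1/25) = 5/17.

5/17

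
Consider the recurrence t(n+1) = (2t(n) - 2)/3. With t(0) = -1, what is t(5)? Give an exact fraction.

t(1) = (2·(-1) - 2)/3 = -4/3.
t(2) = (2·(-4/3) - 2)/3 = -14/9.
t(3) = (2·(-14/9) - 2)/3 = -46/27.
t(4) = (2·(-46/27) - 2)/3 = -146/81.
t(5) = (2·(-146/81) - 2)/3 = -454/243.

-454/243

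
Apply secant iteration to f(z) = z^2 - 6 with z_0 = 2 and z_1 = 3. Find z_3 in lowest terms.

22/9

f(2) = -2, f(3) = 3. z_2 = 3 - 3·(3 - 2)/(3 - (-2)) = 12/5.
f(3) = 3, f(12/5) = -6/25. z_3 = (12/5) - (-6/25)·((12/5) - 3)/((-6/25) - 3) = 22/9.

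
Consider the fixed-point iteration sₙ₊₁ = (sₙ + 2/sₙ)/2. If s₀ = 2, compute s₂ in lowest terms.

s₁ = (2 + 2/2)/2 = 3/2.
s₂ = (3/2 + 2/(3/2))/2 = 17/12.

17/12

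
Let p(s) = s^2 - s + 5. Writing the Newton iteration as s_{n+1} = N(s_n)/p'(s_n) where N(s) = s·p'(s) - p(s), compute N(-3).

4

p'(s) = 2s - 1.
N(s) = s·p'(s) - p(s) = s·(2s - 1) - (s^2 - s + 5) = s^2 - 5.
N(-3) = 4.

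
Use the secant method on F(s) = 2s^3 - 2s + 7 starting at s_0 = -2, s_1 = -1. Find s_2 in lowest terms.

-19/12

F(-2) = -5, F(-1) = 7. s_2 = (-1) - 7·((-1) - (-2))/(7 - (-5)) = -19/12.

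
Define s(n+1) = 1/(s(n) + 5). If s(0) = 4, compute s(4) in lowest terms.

239/1241

s(1) = 1/(4 + 5) = 1/9.
s(2) = 1/(1/9 + 5) = 9/46.
s(3) = 1/(9/46 + 5) = 46/239.
s(4) = 1/(46/239 + 5) = 239/1241.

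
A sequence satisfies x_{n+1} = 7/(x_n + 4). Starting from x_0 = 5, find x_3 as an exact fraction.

301/235

x_1 = 7/(5 + 4) = 7/9.
x_2 = 7/(7/9 + 4) = 63/43.
x_3 = 7/(63/43 + 4) = 301/235.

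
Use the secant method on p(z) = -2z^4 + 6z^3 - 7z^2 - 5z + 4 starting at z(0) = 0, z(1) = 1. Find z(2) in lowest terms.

1/2

p(0) = 4, p(1) = -4. z(2) = 1 - (-4)·(1 - 0)/((-4) - 4) = 1/2.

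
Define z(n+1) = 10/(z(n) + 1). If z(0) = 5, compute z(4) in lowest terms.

190/59

z(1) = 10/(5 + 1) = 5/3.
z(2) = 10/(5/3 + 1) = 15/4.
z(3) = 10/(15/4 + 1) = 40/19.
z(4) = 10/(40/19 + 1) = 190/59.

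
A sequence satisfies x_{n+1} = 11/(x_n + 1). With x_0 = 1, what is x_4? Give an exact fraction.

385/178

x_1 = 11/(1 + 1) = 11/2.
x_2 = 11/(11/2 + 1) = 22/13.
x_3 = 11/(22/13 + 1) = 143/35.
x_4 = 11/(143/35 + 1) = 385/178.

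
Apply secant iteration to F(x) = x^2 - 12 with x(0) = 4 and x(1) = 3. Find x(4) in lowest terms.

F(4) = 4, F(3) = -3. x(2) = 3 - (-3)·(3 - 4)/((-3) - 4) = 24/7.
F(3) = -3, F(24/7) = -12/49. x(3) = (24/7) - (-12/49)·((24/7) - 3)/((-12/49) - (-3)) = 52/15.
F(24/7) = -12/49, F(52/15) = 4/225. x(4) = (52/15) - (4/225)·((52/15) - (24/7))/((4/225) - (-12/49)) = 627/181.

627/181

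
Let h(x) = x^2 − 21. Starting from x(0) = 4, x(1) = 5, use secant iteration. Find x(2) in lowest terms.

h(4) = −5, h(5) = 4. x(2) = 5 − 4·(5 − 4)/(4 − (−5)) = 41/9.

41/9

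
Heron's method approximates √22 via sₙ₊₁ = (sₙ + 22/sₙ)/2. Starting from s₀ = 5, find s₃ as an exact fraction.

s₁ = (5 + 22/5)/2 = 47/10.
s₂ = (47/10 + 22/(47/10))/2 = 4409/940.
s₃ = (4409/940 + 22/(4409/940))/2 = 38878481/8288920.

38878481/8288920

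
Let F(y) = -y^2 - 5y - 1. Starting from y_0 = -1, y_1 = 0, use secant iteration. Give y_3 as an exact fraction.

-4/19

F(-1) = 3, F(0) = -1. y_2 = 0 - (-1)·(0 - (-1))/((-1) - 3) = -1/4.
F(0) = -1, F(-1/4) = 3/16. y_3 = (-1/4) - (3/16)·((-1/4) - 0)/((3/16) - (-1)) = -4/19.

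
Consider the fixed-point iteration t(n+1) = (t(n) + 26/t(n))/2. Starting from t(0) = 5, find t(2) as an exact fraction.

5201/1020

t(1) = (5 + 26/5)/2 = 51/10.
t(2) = (51/10 + 26/(51/10))/2 = 5201/1020.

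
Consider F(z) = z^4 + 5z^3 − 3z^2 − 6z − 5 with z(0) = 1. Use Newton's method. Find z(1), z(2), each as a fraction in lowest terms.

F'(z) = 4z^3 + 15z^2 − 6z − 6.
F(1) = −8, F'(1) = 7, so z(1) = 1 − (−8)/7 = 15/7.
F(15/7) = 92800/2401, F'(15/7) = 30657/343, so z(2) = (15/7) − (92800/2401)/(30657/343) = 367055/214599.

z(1) = 15/7, z(2) = 367055/214599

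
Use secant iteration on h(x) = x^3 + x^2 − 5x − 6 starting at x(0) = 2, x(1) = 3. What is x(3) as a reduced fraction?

h(2) = −4, h(3) = 15. x(2) = 3 − 15·(3 − 2)/(15 − (−4)) = 42/19.
h(3) = 15, h(42/19) = −9360/6859. x(3) = (42/19) − (−9360/6859)·((42/19) − 3)/((−9360/6859) − 15) = 17034/7483.

17034/7483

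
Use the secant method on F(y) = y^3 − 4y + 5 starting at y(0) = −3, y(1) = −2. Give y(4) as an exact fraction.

−2466947/1005211

F(−3) = −10, F(−2) = 5. y(2) = (−2) − 5·((−2) − (−3))/(5 − (−10)) = −7/3.
F(−2) = 5, F(−7/3) = 44/27. y(3) = (−7/3) − (44/27)·((−7/3) − (−2))/((44/27) − 5) = −227/91.
F(−7/3) = 44/27, F(−227/91) = −410080/753571. y(4) = (−227/91) − (−410080/753571)·((−227/91) − (−7/3))/((−410080/753571) − (44/27)) = −2466947/1005211.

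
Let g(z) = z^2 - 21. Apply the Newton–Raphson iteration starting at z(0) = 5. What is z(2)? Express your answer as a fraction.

g'(z) = 2z.
g(5) = 4, g'(5) = 10, so z(1) = 5 - 4/10 = 23/5.
g(23/5) = 4/25, g'(23/5) = 46/5, so z(2) = (23/5) - (4/25)/(46/5) = 527/115.

527/115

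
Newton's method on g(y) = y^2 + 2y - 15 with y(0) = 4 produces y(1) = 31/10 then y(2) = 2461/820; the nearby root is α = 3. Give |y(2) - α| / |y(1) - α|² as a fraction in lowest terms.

y(1) - α = 31/10 - 3 = 1/10, so |y(1) - α| = 1/10.
y(2) - α = 2461/820 - 3 = 1/820, so |y(2) - α| = 1/820.
|y(1) - α|² = 1/100.
Ratio = (1/820) / (1/100) = 5/41.

5/41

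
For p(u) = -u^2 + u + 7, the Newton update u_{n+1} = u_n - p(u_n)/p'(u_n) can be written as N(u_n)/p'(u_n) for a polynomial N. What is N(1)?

p'(u) = -2u + 1.
N(u) = u·p'(u) - p(u) = u·(-2u + 1) - (-u^2 + u + 7) = -u^2 - 7.
N(1) = -8.

-8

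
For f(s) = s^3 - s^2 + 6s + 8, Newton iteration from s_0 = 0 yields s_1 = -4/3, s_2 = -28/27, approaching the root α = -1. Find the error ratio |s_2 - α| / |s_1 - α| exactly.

s_1 - α = -4/3 - (-1) = -4/3 + 1 = -1/3, so |s_1 - α| = 1/3.
s_2 - α = -28/27 - (-1) = -28/27 + 1 = -1/27, so |s_2 - α| = 1/27.
Ratio = (1/27) / (1/3) = 1/9.

1/9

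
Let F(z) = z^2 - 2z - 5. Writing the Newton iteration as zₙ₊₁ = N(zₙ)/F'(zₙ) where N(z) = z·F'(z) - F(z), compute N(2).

9

F'(z) = 2z - 2.
N(z) = z·F'(z) - F(z) = z·(2z - 2) - (z^2 - 2z - 5) = z^2 + 5.
N(2) = 9.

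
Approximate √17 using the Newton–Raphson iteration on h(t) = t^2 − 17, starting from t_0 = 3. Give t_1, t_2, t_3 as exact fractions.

t_1 = 13/3, t_2 = 161/39, t_3 = 25889/6279

h'(t) = 2t.
h(3) = −8, h'(3) = 6, so t_1 = 3 − (−8)/6 = 13/3.
h(13/3) = 16/9, h'(13/3) = 26/3, so t_2 = (13/3) − (16/9)/(26/3) = 161/39.
h(161/39) = 64/1521, h'(161/39) = 322/39, so t_3 = (161/39) − (64/1521)/(322/39) = 25889/6279.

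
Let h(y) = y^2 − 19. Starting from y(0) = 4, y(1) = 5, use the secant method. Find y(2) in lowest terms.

h(4) = −3, h(5) = 6. y(2) = 5 − 6·(5 − 4)/(6 − (−3)) = 13/3.

13/3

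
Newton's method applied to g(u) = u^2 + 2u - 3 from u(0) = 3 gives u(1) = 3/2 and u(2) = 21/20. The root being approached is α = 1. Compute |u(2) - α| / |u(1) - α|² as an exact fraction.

1/5

u(1) - α = 3/2 - 1 = 1/2, so |u(1) - α| = 1/2.
u(2) - α = 21/20 - 1 = 1/20, so |u(2) - α| = 1/20.
|u(1) - α|² = 1/4.
Ratio = (1/20) / (1/4) = 1/5.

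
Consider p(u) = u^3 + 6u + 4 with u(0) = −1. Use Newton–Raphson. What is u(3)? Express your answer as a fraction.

p'(u) = 3u^2 + 6.
p(−1) = −3, p'(−1) = 9, so u(1) = (−1) − (−3)/9 = −2/3.
p(−2/3) = −8/27, p'(−2/3) = 22/3, so u(2) = (−2/3) − (−8/27)/(22/3) = −62/99.
p(−62/99) = −3104/970299, p'(−62/99) = 23446/3267, so u(3) = (−62/99) − (−3104/970299)/(23446/3267) = −2178926/3481731.

−2178926/3481731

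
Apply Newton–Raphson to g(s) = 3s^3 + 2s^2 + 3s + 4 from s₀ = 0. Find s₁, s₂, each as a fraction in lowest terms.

s₁ = −4/3, s₂ = −44/41

g'(s) = 9s^2 + 4s + 3.
g(0) = 4, g'(0) = 3, so s₁ = 0 − 4/3 = −4/3.
g(−4/3) = −32/9, g'(−4/3) = 41/3, so s₂ = (−4/3) − (−32/9)/(41/3) = −44/41.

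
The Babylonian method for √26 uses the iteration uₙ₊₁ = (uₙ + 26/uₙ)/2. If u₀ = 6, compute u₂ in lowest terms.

u₁ = (6 + 26/6)/2 = 31/6.
u₂ = (31/6 + 26/(31/6))/2 = 1897/372.

1897/372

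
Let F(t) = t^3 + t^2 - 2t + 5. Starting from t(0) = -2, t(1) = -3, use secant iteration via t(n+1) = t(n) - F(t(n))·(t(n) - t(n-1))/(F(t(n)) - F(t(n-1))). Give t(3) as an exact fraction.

F(-2) = 5, F(-3) = -7. t(2) = (-3) - (-7)·((-3) - (-2))/((-7) - 5) = -29/12.
F(-3) = -7, F(-29/12) = 2695/1728. t(3) = (-29/12) - (2695/1728)·((-29/12) - (-3))/((2695/1728) - (-7)) = -5331/2113.

-5331/2113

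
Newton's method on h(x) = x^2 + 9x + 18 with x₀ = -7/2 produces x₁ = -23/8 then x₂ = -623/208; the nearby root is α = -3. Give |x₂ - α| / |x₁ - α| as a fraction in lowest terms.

x₁ - α = -23/8 - (-3) = -23/8 + 3 = 1/8, so |x₁ - α| = 1/8.
x₂ - α = -623/208 - (-3) = -623/208 + 3 = 1/208, so |x₂ - α| = 1/208.
Ratio = (1/208) / (1/8) = 1/26.

1/26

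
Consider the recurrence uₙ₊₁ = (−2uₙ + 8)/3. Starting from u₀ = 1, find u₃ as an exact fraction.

u₁ = (−2·1 + 8)/3 = 2.
u₂ = (−2·2 + 8)/3 = 4/3.
u₃ = (−2·(4/3) + 8)/3 = 16/9.

16/9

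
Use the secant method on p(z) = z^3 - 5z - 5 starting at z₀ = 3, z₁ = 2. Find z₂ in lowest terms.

5/2

p(3) = 7, p(2) = -7. z₂ = 2 - (-7)·(2 - 3)/((-7) - 7) = 5/2.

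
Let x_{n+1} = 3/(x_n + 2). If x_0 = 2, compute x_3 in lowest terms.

33/34

x_1 = 3/(2 + 2) = 3/4.
x_2 = 3/(3/4 + 2) = 12/11.
x_3 = 3/(12/11 + 2) = 33/34.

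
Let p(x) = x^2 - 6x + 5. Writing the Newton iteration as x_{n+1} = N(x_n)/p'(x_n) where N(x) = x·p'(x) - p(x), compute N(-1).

p'(x) = 2x - 6.
N(x) = x·p'(x) - p(x) = x·(2x - 6) - (x^2 - 6x + 5) = x^2 - 5.
N(-1) = -4.

-4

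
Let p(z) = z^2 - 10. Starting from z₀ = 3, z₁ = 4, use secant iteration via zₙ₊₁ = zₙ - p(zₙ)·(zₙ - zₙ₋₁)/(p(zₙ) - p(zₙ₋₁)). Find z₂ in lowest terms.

22/7

p(3) = -1, p(4) = 6. z₂ = 4 - 6·(4 - 3)/(6 - (-1)) = 22/7.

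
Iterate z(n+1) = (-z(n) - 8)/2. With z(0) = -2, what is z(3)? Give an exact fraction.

z(1) = (-(-2) - 8)/2 = -3.
z(2) = (-(-3) - 8)/2 = -5/2.
z(3) = (-(-5/2) - 8)/2 = -11/4.

-11/4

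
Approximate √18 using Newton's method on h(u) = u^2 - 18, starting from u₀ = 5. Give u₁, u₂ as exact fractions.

u₁ = 43/10, u₂ = 3649/860

h'(u) = 2u.
h(5) = 7, h'(5) = 10, so u₁ = 5 - 7/10 = 43/10.
h(43/10) = 49/100, h'(43/10) = 43/5, so u₂ = (43/10) - (49/100)/(43/5) = 3649/860.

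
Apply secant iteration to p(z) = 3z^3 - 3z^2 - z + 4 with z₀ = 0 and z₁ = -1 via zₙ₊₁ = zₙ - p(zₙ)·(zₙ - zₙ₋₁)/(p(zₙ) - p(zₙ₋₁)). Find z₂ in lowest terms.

p(0) = 4, p(-1) = -1. z₂ = (-1) - (-1)·((-1) - 0)/((-1) - 4) = -4/5.

-4/5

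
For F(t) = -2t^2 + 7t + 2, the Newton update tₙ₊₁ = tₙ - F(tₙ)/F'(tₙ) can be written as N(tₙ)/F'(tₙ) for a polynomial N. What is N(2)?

-10

F'(t) = -4t + 7.
N(t) = t·F'(t) - F(t) = t·(-4t + 7) - (-2t^2 + 7t + 2) = -2t^2 - 2.
N(2) = -10.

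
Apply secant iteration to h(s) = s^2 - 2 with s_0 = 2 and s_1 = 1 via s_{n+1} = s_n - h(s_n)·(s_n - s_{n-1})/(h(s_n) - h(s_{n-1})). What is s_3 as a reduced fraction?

10/7

h(2) = 2, h(1) = -1. s_2 = 1 - (-1)·(1 - 2)/((-1) - 2) = 4/3.
h(1) = -1, h(4/3) = -2/9. s_3 = (4/3) - (-2/9)·((4/3) - 1)/((-2/9) - (-1)) = 10/7.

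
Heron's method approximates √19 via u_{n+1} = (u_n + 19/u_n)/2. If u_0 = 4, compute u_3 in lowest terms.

u_1 = (4 + 19/4)/2 = 35/8.
u_2 = (35/8 + 19/(35/8))/2 = 2441/560.
u_3 = (2441/560 + 19/(2441/560))/2 = 11916881/2733920.

11916881/2733920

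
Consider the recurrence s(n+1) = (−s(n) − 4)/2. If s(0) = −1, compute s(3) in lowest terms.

−11/8

s(1) = (−(−1) − 4)/2 = −3/2.
s(2) = (−(−3/2) − 4)/2 = −5/4.
s(3) = (−(−5/4) − 4)/2 = −11/8.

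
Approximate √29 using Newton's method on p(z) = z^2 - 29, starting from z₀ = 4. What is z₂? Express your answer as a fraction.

p'(z) = 2z.
p(4) = -13, p'(4) = 8, so z₁ = 4 - (-13)/8 = 45/8.
p(45/8) = 169/64, p'(45/8) = 45/4, so z₂ = (45/8) - (169/64)/(45/4) = 3881/720.

3881/720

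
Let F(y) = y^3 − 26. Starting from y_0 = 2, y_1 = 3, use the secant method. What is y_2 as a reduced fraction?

56/19

F(2) = −18, F(3) = 1. y_2 = 3 − 1·(3 − 2)/(1 − (−18)) = 56/19.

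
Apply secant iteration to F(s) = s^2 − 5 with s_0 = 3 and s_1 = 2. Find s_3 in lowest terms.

F(3) = 4, F(2) = −1. s_2 = 2 − (−1)·(2 − 3)/((−1) − 4) = 11/5.
F(2) = −1, F(11/5) = −4/25. s_3 = (11/5) − (−4/25)·((11/5) − 2)/((−4/25) − (−1)) = 47/21.

47/21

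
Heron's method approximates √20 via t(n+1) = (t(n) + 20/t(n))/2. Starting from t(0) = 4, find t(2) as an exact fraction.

t(1) = (4 + 20/4)/2 = 9/2.
t(2) = (9/2 + 20/(9/2))/2 = 161/36.

161/36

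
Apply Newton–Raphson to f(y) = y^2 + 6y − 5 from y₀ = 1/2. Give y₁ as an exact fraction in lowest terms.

f'(y) = 2y + 6.
f(1/2) = −7/4, f'(1/2) = 7, so y₁ = (1/2) − (−7/4)/7 = 3/4.

3/4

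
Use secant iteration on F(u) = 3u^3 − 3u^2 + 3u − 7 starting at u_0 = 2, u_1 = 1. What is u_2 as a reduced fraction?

19/15

F(2) = 11, F(1) = −4. u_2 = 1 − (−4)·(1 − 2)/((−4) − 11) = 19/15.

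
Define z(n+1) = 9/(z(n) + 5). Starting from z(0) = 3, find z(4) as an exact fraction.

2853/2026

z(1) = 9/(3 + 5) = 9/8.
z(2) = 9/(9/8 + 5) = 72/49.
z(3) = 9/(72/49 + 5) = 441/317.
z(4) = 9/(441/317 + 5) = 2853/2026.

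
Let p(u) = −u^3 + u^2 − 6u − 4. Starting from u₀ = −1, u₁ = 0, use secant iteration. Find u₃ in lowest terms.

p(−1) = 4, p(0) = −4. u₂ = 0 − (−4)·(0 − (−1))/((−4) − 4) = −1/2.
p(0) = −4, p(−1/2) = −5/8. u₃ = (−1/2) − (−5/8)·((−1/2) − 0)/((−5/8) − (−4)) = −16/27.

−16/27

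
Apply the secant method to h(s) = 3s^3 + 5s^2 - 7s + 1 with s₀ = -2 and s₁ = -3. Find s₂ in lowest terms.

h(-2) = 11, h(-3) = -14. s₂ = (-3) - (-14)·((-3) - (-2))/((-14) - 11) = -61/25.

-61/25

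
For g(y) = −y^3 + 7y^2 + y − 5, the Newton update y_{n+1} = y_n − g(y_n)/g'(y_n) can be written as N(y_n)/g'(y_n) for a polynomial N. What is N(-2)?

g'(y) = −3y^2 + 14y + 1.
N(y) = y·g'(y) − g(y) = y·(−3y^2 + 14y + 1) − (−y^3 + 7y^2 + y − 5) = −2y^3 + 7y^2 + 5.
N(-2) = 49.

49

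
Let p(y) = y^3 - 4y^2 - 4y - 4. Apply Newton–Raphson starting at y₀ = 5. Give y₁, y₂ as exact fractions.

y₁ = 154/31, y₂ = 1120727/225618

p'(y) = 3y^2 - 8y - 4.
p(5) = 1, p'(5) = 31, so y₁ = 5 - 1/31 = 154/31.
p(154/31) = 340/29791, p'(154/31) = 29112/961, so y₂ = (154/31) - (340/29791)/(29112/961) = 1120727/225618.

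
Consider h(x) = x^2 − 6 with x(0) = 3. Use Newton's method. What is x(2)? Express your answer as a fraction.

h'(x) = 2x.
h(3) = 3, h'(3) = 6, so x(1) = 3 − 3/6 = 5/2.
h(5/2) = 1/4, h'(5/2) = 5, so x(2) = (5/2) − (1/4)/5 = 49/20.

49/20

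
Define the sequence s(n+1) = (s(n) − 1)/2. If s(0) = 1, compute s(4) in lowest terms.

s(1) = (1 − 1)/2 = 0.
s(2) = (0 − 1)/2 = −1/2.
s(3) = ((−1/2) − 1)/2 = −3/4.
s(4) = ((−3/4) − 1)/2 = −7/8.

−7/8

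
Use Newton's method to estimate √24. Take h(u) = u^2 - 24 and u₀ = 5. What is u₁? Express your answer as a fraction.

49/10

h'(u) = 2u.
h(5) = 1, h'(5) = 10, so u₁ = 5 - 1/10 = 49/10.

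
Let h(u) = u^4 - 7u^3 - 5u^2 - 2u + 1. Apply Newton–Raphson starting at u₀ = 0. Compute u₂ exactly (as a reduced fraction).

h'(u) = 4u^3 - 21u^2 - 10u - 2.
h(0) = 1, h'(0) = -2, so u₁ = 0 - 1/(-2) = 1/2.
h(1/2) = -33/16, h'(1/2) = -47/4, so u₂ = (1/2) - (-33/16)/(-47/4) = 61/188.

61/188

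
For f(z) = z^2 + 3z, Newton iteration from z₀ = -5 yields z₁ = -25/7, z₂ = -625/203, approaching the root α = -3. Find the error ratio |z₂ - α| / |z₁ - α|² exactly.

z₁ - α = -25/7 - (-3) = -25/7 + 3 = -4/7, so |z₁ - α| = 4/7.
z₂ - α = -625/203 - (-3) = -625/203 + 3 = -16/203, so |z₂ - α| = 16/203.
|z₁ - α|² = 16/49.
Ratio = (16/203) / (16/49) = 7/29.

7/29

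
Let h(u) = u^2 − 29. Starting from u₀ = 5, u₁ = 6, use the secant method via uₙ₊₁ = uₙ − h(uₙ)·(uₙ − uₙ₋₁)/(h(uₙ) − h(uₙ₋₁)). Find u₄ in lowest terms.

h(5) = −4, h(6) = 7. u₂ = 6 − 7·(6 − 5)/(7 − (−4)) = 59/11.
h(6) = 7, h(59/11) = −28/121. u₃ = (59/11) − (−28/121)·((59/11) − 6)/((−28/121) − 7) = 673/125.
h(59/11) = −28/121, h(673/125) = −196/15625. u₄ = (673/125) − (−196/15625)·((673/125) − (59/11))/((−196/15625) − (−28/121)) = 39791/7389.

39791/7389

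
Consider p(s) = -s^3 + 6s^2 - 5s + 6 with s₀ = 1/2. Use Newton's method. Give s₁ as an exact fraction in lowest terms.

p'(s) = -3s^2 + 12s - 5.
p(1/2) = 39/8, p'(1/2) = 1/4, so s₁ = (1/2) - (39/8)/(1/4) = -19.

-19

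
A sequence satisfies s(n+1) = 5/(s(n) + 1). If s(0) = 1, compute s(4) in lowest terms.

s(1) = 5/(1 + 1) = 5/2.
s(2) = 5/(5/2 + 1) = 10/7.
s(3) = 5/(10/7 + 1) = 35/17.
s(4) = 5/(35/17 + 1) = 85/52.

85/52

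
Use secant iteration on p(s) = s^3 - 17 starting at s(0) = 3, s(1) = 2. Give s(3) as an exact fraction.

4709/1813

p(3) = 10, p(2) = -9. s(2) = 2 - (-9)·(2 - 3)/((-9) - 10) = 47/19.
p(2) = -9, p(47/19) = -12780/6859. s(3) = (47/19) - (-12780/6859)·((47/19) - 2)/((-12780/6859) - (-9)) = 4709/1813.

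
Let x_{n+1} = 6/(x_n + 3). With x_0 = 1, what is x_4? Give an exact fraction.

26/19

x_1 = 6/(1 + 3) = 3/2.
x_2 = 6/(3/2 + 3) = 4/3.
x_3 = 6/(4/3 + 3) = 18/13.
x_4 = 6/(18/13 + 3) = 26/19.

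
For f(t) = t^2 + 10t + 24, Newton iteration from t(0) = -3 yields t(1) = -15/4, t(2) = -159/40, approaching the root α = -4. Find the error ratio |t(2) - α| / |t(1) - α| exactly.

1/10

t(1) - α = -15/4 - (-4) = -15/4 + 4 = 1/4, so |t(1) - α| = 1/4.
t(2) - α = -159/40 - (-4) = -159/40 + 4 = 1/40, so |t(2) - α| = 1/40.
Ratio = (1/40) / (1/4) = 1/10.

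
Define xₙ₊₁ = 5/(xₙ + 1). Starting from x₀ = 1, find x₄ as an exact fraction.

x₁ = 5/(1 + 1) = 5/2.
x₂ = 5/(5/2 + 1) = 10/7.
x₃ = 5/(10/7 + 1) = 35/17.
x₄ = 5/(35/17 + 1) = 85/52.

85/52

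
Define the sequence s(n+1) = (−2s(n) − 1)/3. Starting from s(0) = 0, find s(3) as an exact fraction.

s(1) = (−2·0 − 1)/3 = −1/3.
s(2) = (−2·(−1/3) − 1)/3 = −1/9.
s(3) = (−2·(−1/9) − 1)/3 = −7/27.

−7/27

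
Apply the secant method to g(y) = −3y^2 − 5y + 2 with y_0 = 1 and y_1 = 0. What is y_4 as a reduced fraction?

g(1) = −6, g(0) = 2. y_2 = 0 − 2·(0 − 1)/(2 − (−6)) = 1/4.
g(0) = 2, g(1/4) = 9/16. y_3 = (1/4) − (9/16)·((1/4) − 0)/((9/16) − 2) = 8/23.
g(1/4) = 9/16, g(8/23) = −54/529. y_4 = (8/23) − (−54/529)·((8/23) − (1/4))/((−54/529) − (9/16)) = 208/625.

208/625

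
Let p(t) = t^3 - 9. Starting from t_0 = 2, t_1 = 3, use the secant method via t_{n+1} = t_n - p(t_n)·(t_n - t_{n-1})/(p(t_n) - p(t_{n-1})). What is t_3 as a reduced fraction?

p(2) = -1, p(3) = 18. t_2 = 3 - 18·(3 - 2)/(18 - (-1)) = 39/19.
p(3) = 18, p(39/19) = -2412/6859. t_3 = (39/19) - (-2412/6859)·((39/19) - 3)/((-2412/6859) - 18) = 1609/777.

1609/777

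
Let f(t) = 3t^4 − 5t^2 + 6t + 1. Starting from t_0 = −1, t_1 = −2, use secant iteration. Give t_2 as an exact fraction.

f(−1) = −7, f(−2) = 17. t_2 = (−2) − 17·((−2) − (−1))/(17 − (−7)) = −31/24.

−31/24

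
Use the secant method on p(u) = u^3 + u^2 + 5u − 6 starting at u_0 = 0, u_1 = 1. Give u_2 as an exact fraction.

p(0) = −6, p(1) = 1. u_2 = 1 − 1·(1 − 0)/(1 − (−6)) = 6/7.

6/7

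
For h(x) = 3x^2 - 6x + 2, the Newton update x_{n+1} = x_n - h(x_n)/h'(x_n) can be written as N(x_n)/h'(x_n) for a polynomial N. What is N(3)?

25

h'(x) = 6x - 6.
N(x) = x·h'(x) - h(x) = x·(6x - 6) - (3x^2 - 6x + 2) = 3x^2 - 2.
N(3) = 25.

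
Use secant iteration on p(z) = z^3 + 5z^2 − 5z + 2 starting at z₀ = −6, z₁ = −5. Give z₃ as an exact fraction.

−167542/28319

p(−6) = −4, p(−5) = 27. z₂ = (−5) − 27·((−5) − (−6))/(27 − (−4)) = −182/31.
p(−5) = 27, p(−182/31) = 39744/29791. z₃ = (−182/31) − (39744/29791)·((−182/31) − (−5))/((39744/29791) − 27) = −167542/28319.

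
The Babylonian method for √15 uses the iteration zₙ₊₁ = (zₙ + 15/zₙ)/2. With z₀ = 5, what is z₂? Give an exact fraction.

31/8

z₁ = (5 + 15/5)/2 = 4.
z₂ = (4 + 15/4)/2 = 31/8.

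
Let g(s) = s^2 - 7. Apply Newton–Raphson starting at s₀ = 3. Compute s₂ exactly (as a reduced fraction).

127/48

g'(s) = 2s.
g(3) = 2, g'(3) = 6, so s₁ = 3 - 2/6 = 8/3.
g(8/3) = 1/9, g'(8/3) = 16/3, so s₂ = (8/3) - (1/9)/(16/3) = 127/48.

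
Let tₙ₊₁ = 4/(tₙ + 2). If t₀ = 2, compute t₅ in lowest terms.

16/13

t₁ = 4/(2 + 2) = 1.
t₂ = 4/(1 + 2) = 4/3.
t₃ = 4/(4/3 + 2) = 6/5.
t₄ = 4/(6/5 + 2) = 5/4.
t₅ = 4/(5/4 + 2) = 16/13.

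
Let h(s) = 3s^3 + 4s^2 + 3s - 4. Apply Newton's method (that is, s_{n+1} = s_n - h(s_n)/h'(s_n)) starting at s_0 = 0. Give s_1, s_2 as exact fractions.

s_1 = 4/3, s_2 = 76/89

h'(s) = 9s^2 + 8s + 3.
h(0) = -4, h'(0) = 3, so s_1 = 0 - (-4)/3 = 4/3.
h(4/3) = 128/9, h'(4/3) = 89/3, so s_2 = (4/3) - (128/9)/(89/3) = 76/89.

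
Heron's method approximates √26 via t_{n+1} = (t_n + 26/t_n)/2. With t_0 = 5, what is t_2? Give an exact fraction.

5201/1020

t_1 = (5 + 26/5)/2 = 51/10.
t_2 = (51/10 + 26/(51/10))/2 = 5201/1020.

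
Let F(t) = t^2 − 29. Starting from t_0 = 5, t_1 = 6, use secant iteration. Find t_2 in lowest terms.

F(5) = −4, F(6) = 7. t_2 = 6 − 7·(6 − 5)/(7 − (−4)) = 59/11.

59/11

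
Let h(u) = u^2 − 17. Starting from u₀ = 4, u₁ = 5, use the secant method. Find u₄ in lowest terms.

h(4) = −1, h(5) = 8. u₂ = 5 − 8·(5 − 4)/(8 − (−1)) = 37/9.
h(5) = 8, h(37/9) = −8/81. u₃ = (37/9) − (−8/81)·((37/9) − 5)/((−8/81) − 8) = 169/41.
h(37/9) = −8/81, h(169/41) = −16/1681. u₄ = (169/41) − (−16/1681)·((169/41) − (37/9))/((−16/1681) − (−8/81)) = 6263/1519.

6263/1519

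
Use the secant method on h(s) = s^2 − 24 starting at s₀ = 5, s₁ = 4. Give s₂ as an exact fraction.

h(5) = 1, h(4) = −8. s₂ = 4 − (−8)·(4 − 5)/((−8) − 1) = 44/9.

44/9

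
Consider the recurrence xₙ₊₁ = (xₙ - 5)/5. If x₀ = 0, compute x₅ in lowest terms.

-781/625

x₁ = (0 - 5)/5 = -1.
x₂ = ((-1) - 5)/5 = -6/5.
x₃ = ((-6/5) - 5)/5 = -31/25.
x₄ = ((-31/25) - 5)/5 = -156/125.
x₅ = ((-156/125) - 5)/5 = -781/625.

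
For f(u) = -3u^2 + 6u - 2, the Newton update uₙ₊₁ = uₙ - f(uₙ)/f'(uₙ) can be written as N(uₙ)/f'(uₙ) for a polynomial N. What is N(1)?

f'(u) = -6u + 6.
N(u) = u·f'(u) - f(u) = u·(-6u + 6) - (-3u^2 + 6u - 2) = -3u^2 + 2.
N(1) = -1.

-1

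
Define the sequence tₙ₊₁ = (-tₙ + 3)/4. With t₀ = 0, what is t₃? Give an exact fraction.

39/64

t₁ = (-0 + 3)/4 = 3/4.
t₂ = (-(3/4) + 3)/4 = 9/16.
t₃ = (-(9/16) + 3)/4 = 39/64.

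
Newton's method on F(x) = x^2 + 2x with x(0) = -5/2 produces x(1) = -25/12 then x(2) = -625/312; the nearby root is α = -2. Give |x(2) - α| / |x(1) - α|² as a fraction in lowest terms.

x(1) - α = -25/12 - (-2) = -25/12 + 2 = -1/12, so |x(1) - α| = 1/12.
x(2) - α = -625/312 - (-2) = -625/312 + 2 = -1/312, so |x(2) - α| = 1/312.
|x(1) - α|² = 1/144.
Ratio = (1/312) / (1/144) = 6/13.

6/13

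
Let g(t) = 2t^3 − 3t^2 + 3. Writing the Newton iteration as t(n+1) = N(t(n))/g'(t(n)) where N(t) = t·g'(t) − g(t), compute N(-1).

−10

g'(t) = 6t^2 − 6t.
N(t) = t·g'(t) − g(t) = t·(6t^2 − 6t) − (2t^3 − 3t^2 + 3) = 4t^3 − 3t^2 − 3.
N(-1) = −10.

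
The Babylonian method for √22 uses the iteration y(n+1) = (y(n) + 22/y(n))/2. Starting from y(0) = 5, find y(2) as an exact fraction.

4409/940

y(1) = (5 + 22/5)/2 = 47/10.
y(2) = (47/10 + 22/(47/10))/2 = 4409/940.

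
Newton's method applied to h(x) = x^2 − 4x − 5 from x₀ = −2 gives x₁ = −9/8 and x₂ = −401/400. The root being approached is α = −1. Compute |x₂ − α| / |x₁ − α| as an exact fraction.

x₁ − α = −9/8 − (−1) = −9/8 + 1 = −1/8, so |x₁ − α| = 1/8.
x₂ − α = −401/400 − (−1) = −401/400 + 1 = −1/400, so |x₂ − α| = 1/400.
Ratio = (1/400) / (1/8) = 1/50.

1/50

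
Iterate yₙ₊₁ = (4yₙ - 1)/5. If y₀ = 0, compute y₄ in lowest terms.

-369/625

y₁ = (4·0 - 1)/5 = -1/5.
y₂ = (4·(-1/5) - 1)/5 = -9/25.
y₃ = (4·(-9/25) - 1)/5 = -61/125.
y₄ = (4·(-61/125) - 1)/5 = -369/625.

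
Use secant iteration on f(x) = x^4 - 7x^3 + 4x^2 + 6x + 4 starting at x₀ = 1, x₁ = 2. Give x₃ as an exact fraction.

f(1) = 8, f(2) = -8. x₂ = 2 - (-8)·(2 - 1)/((-8) - 8) = 3/2.
f(2) = -8, f(3/2) = 55/16. x₃ = (3/2) - (55/16)·((3/2) - 2)/((55/16) - (-8)) = 302/183.

302/183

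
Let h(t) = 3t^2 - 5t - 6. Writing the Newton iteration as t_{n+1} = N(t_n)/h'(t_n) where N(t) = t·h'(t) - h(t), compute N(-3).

33

h'(t) = 6t - 5.
N(t) = t·h'(t) - h(t) = t·(6t - 5) - (3t^2 - 5t - 6) = 3t^2 + 6.
N(-3) = 33.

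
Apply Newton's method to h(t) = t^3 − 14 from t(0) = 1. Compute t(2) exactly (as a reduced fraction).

h'(t) = 3t^2.
h(1) = −13, h'(1) = 3, so t(1) = 1 − (−13)/3 = 16/3.
h(16/3) = 3718/27, h'(16/3) = 256/3, so t(2) = (16/3) − (3718/27)/(256/3) = 4285/1152.

4285/1152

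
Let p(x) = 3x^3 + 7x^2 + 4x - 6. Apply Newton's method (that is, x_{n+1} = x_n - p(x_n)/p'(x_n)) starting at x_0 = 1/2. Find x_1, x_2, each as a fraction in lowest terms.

x_1 = 34/53, x_2 = 778981/1242002

p'(x) = 9x^2 + 14x + 4.
p(1/2) = -15/8, p'(1/2) = 53/4, so x_1 = (1/2) - (-15/8)/(53/4) = 34/53.
p(34/53) = 35550/148877, p'(34/53) = 46868/2809, so x_2 = (34/53) - (35550/148877)/(46868/2809) = 778981/1242002.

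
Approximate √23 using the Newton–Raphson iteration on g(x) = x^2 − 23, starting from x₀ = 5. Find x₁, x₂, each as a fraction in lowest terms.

g'(x) = 2x.
g(5) = 2, g'(5) = 10, so x₁ = 5 − 2/10 = 24/5.
g(24/5) = 1/25, g'(24/5) = 48/5, so x₂ = (24/5) − (1/25)/(48/5) = 1151/240.

x₁ = 24/5, x₂ = 1151/240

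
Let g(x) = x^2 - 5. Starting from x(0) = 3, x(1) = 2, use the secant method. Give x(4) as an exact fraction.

g(3) = 4, g(2) = -1. x(2) = 2 - (-1)·(2 - 3)/((-1) - 4) = 11/5.
g(2) = -1, g(11/5) = -4/25. x(3) = (11/5) - (-4/25)·((11/5) - 2)/((-4/25) - (-1)) = 47/21.
g(11/5) = -4/25, g(47/21) = 4/441. x(4) = (47/21) - (4/441)·((47/21) - (11/5))/((4/441) - (-4/25)) = 521/233.

521/233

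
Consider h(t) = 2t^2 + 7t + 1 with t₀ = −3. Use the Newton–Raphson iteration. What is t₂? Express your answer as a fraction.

h'(t) = 4t + 7.
h(−3) = −2, h'(−3) = −5, so t₁ = (−3) − (−2)/(−5) = −17/5.
h(−17/5) = 8/25, h'(−17/5) = −33/5, so t₂ = (−17/5) − (8/25)/(−33/5) = −553/165.

−553/165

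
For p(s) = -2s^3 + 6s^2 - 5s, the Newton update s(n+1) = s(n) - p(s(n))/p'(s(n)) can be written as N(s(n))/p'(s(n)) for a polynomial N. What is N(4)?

-160

p'(s) = -6s^2 + 12s - 5.
N(s) = s·p'(s) - p(s) = s·(-6s^2 + 12s - 5) - (-2s^3 + 6s^2 - 5s) = -4s^3 + 6s^2.
N(4) = -160.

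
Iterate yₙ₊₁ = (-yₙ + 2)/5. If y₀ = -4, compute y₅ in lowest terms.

1046/3125

y₁ = (-(-4) + 2)/5 = 6/5.
y₂ = (-(6/5) + 2)/5 = 4/25.
y₃ = (-(4/25) + 2)/5 = 46/125.
y₄ = (-(46/125) + 2)/5 = 204/625.
y₅ = (-(204/625) + 2)/5 = 1046/3125.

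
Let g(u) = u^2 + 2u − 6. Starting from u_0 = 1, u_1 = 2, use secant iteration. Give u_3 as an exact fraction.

23/14

g(1) = −3, g(2) = 2. u_2 = 2 − 2·(2 − 1)/(2 − (−3)) = 8/5.
g(2) = 2, g(8/5) = −6/25. u_3 = (8/5) − (−6/25)·((8/5) − 2)/((−6/25) − 2) = 23/14.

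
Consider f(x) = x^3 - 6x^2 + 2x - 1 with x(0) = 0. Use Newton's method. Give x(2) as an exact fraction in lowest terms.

1/13

f'(x) = 3x^2 - 12x + 2.
f(0) = -1, f'(0) = 2, so x(1) = 0 - (-1)/2 = 1/2.
f(1/2) = -11/8, f'(1/2) = -13/4, so x(2) = (1/2) - (-11/8)/(-13/4) = 1/13.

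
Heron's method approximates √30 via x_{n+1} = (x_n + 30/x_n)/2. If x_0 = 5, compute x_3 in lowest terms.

x_1 = (5 + 30/5)/2 = 11/2.
x_2 = (11/2 + 30/(11/2))/2 = 241/44.
x_3 = (241/44 + 30/(241/44))/2 = 116161/21208.

116161/21208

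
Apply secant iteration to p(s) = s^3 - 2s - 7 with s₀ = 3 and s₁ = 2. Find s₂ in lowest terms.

p(3) = 14, p(2) = -3. s₂ = 2 - (-3)·(2 - 3)/((-3) - 14) = 37/17.

37/17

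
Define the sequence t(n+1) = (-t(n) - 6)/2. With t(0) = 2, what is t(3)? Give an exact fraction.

t(1) = (-2 - 6)/2 = -4.
t(2) = (-(-4) - 6)/2 = -1.
t(3) = (-(-1) - 6)/2 = -5/2.

-5/2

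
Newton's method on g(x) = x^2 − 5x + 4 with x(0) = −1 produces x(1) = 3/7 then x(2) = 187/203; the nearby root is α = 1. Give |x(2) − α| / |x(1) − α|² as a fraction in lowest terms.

x(1) − α = 3/7 − 1 = −4/7, so |x(1) − α| = 4/7.
x(2) − α = 187/203 − 1 = −16/203, so |x(2) − α| = 16/203.
|x(1) − α|² = 16/49.
Ratio = (16/203) / (16/49) = 7/29.

7/29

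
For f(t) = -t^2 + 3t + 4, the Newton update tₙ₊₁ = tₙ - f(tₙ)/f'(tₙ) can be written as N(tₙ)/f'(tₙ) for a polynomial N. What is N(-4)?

f'(t) = -2t + 3.
N(t) = t·f'(t) - f(t) = t·(-2t + 3) - (-t^2 + 3t + 4) = -t^2 - 4.
N(-4) = -20.

-20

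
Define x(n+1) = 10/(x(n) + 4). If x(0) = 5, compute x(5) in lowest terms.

3890/2241

x(1) = 10/(5 + 4) = 10/9.
x(2) = 10/(10/9 + 4) = 45/23.
x(3) = 10/(45/23 + 4) = 230/137.
x(4) = 10/(230/137 + 4) = 685/389.
x(5) = 10/(685/389 + 4) = 3890/2241.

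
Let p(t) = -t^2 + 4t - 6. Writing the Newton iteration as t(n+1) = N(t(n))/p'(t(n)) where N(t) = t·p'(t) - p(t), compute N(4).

-10

p'(t) = -2t + 4.
N(t) = t·p'(t) - p(t) = t·(-2t + 4) - (-t^2 + 4t - 6) = -t^2 + 6.
N(4) = -10.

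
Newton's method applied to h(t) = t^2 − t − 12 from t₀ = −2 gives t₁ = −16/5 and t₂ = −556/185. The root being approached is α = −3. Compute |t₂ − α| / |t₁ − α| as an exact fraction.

1/37

t₁ − α = −16/5 − (−3) = −16/5 + 3 = −1/5, so |t₁ − α| = 1/5.
t₂ − α = −556/185 − (−3) = −556/185 + 3 = −1/185, so |t₂ − α| = 1/185.
Ratio = (1/185) / (1/5) = 1/37.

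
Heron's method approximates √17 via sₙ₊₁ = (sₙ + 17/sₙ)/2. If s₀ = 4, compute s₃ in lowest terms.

9478657/2298912

s₁ = (4 + 17/4)/2 = 33/8.
s₂ = (33/8 + 17/(33/8))/2 = 2177/528.
s₃ = (2177/528 + 17/(2177/528))/2 = 9478657/2298912.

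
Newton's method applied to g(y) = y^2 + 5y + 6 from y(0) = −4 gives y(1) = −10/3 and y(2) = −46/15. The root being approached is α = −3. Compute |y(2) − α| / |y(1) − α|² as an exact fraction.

3/5

y(1) − α = −10/3 − (−3) = −10/3 + 3 = −1/3, so |y(1) − α| = 1/3.
y(2) − α = −46/15 − (−3) = −46/15 + 3 = −1/15, so |y(2) − α| = 1/15.
|y(1) − α|² = 1/9.
Ratio = (1/15) / (1/9) = 3/5.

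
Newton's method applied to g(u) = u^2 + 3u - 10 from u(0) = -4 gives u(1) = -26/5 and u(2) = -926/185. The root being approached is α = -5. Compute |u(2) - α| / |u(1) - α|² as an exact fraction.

u(1) - α = -26/5 - (-5) = -26/5 + 5 = -1/5, so |u(1) - α| = 1/5.
u(2) - α = -926/185 - (-5) = -926/185 + 5 = -1/185, so |u(2) - α| = 1/185.
|u(1) - α|² = 1/25.
Ratio = (1/185) / (1/25) = 5/37.

5/37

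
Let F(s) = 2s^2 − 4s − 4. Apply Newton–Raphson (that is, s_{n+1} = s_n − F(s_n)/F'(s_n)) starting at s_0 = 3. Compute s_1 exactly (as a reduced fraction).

F'(s) = 4s − 4.
F(3) = 2, F'(3) = 8, so s_1 = 3 − 2/8 = 11/4.

11/4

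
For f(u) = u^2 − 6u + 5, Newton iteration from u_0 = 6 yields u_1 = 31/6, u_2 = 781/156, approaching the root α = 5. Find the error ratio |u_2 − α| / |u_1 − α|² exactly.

u_1 − α = 31/6 − 5 = 1/6, so |u_1 − α| = 1/6.
u_2 − α = 781/156 − 5 = 1/156, so |u_2 − α| = 1/156.
|u_1 − α|² = 1/36.
Ratio = (1/156) / (1/36) = 3/13.

3/13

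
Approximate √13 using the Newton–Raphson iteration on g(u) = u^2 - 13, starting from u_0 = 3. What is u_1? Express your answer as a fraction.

g'(u) = 2u.
g(3) = -4, g'(3) = 6, so u_1 = 3 - (-4)/6 = 11/3.

11/3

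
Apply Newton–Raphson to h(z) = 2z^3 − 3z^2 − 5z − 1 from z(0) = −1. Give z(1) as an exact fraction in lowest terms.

−6/7

h'(z) = 6z^2 − 6z − 5.
h(−1) = −1, h'(−1) = 7, so z(1) = (−1) − (−1)/7 = −6/7.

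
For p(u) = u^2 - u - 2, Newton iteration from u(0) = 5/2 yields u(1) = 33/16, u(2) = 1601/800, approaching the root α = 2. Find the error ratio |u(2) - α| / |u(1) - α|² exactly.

8/25

u(1) - α = 33/16 - 2 = 1/16, so |u(1) - α| = 1/16.
u(2) - α = 1601/800 - 2 = 1/800, so |u(2) - α| = 1/800.
|u(1) - α|² = 1/256.
Ratio = (1/800) / (1/256) = 8/25.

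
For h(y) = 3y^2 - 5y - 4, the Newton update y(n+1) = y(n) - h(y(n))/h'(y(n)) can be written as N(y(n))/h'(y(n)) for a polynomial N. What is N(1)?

7

h'(y) = 6y - 5.
N(y) = y·h'(y) - h(y) = y·(6y - 5) - (3y^2 - 5y - 4) = 3y^2 + 4.
N(1) = 7.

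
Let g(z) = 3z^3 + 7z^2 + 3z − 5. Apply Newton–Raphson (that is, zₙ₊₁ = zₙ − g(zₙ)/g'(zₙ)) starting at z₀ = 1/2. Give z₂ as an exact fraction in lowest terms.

g'(z) = 9z^2 + 14z + 3.
g(1/2) = −11/8, g'(1/2) = 49/4, so z₁ = (1/2) − (−11/8)/(49/4) = 30/49.
g(30/49) = 17545/117649, g'(30/49) = 35883/2401, so z₂ = (30/49) − (17545/117649)/(35883/2401) = 1058945/1758267.

1058945/1758267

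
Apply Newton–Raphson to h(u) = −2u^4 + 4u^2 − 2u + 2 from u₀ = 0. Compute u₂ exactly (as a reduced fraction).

2

h'(u) = −8u^3 + 8u − 2.
h(0) = 2, h'(0) = −2, so u₁ = 0 − 2/(−2) = 1.
h(1) = 2, h'(1) = −2, so u₂ = 1 − 2/(−2) = 2.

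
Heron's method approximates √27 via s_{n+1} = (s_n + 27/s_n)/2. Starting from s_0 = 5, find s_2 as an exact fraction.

1351/260

s_1 = (5 + 27/5)/2 = 26/5.
s_2 = (26/5 + 27/(26/5))/2 = 1351/260.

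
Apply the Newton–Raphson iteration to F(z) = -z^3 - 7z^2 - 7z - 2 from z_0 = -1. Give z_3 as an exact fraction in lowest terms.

-10688/34713

F'(z) = -3z^2 - 14z - 7.
F(-1) = -1, F'(-1) = 4, so z_1 = (-1) - (-1)/4 = -3/4.
F(-3/4) = -17/64, F'(-3/4) = 29/16, so z_2 = (-3/4) - (-17/64)/(29/16) = -35/58.
F(-35/58) = -20519/195112, F'(-35/58) = 1197/3364, so z_3 = (-35/58) - (-20519/195112)/(1197/3364) = -10688/34713.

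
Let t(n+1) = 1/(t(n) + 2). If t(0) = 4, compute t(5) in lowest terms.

77/186

t(1) = 1/(4 + 2) = 1/6.
t(2) = 1/(1/6 + 2) = 6/13.
t(3) = 1/(6/13 + 2) = 13/32.
t(4) = 1/(13/32 + 2) = 32/77.
t(5) = 1/(32/77 + 2) = 77/186.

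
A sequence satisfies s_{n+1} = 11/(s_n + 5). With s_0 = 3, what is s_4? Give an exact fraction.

3773/2276

s_1 = 11/(3 + 5) = 11/8.
s_2 = 11/(11/8 + 5) = 88/51.
s_3 = 11/(88/51 + 5) = 561/343.
s_4 = 11/(561/343 + 5) = 3773/2276.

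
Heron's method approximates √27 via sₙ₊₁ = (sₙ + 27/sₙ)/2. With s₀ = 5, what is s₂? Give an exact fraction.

1351/260

s₁ = (5 + 27/5)/2 = 26/5.
s₂ = (26/5 + 27/(26/5))/2 = 1351/260.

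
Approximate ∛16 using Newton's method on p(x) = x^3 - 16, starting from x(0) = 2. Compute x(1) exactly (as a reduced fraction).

p'(x) = 3x^2.
p(2) = -8, p'(2) = 12, so x(1) = 2 - (-8)/12 = 8/3.

8/3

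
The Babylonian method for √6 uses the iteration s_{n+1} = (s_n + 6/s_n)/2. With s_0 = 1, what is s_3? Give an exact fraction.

10033/4088

s_1 = (1 + 6/1)/2 = 7/2.
s_2 = (7/2 + 6/(7/2))/2 = 73/28.
s_3 = (73/28 + 6/(73/28))/2 = 10033/4088.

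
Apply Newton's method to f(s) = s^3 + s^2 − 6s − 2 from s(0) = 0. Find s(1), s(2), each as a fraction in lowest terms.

s(1) = −1/3, s(2) = −55/171

f'(s) = 3s^2 + 2s − 6.
f(0) = −2, f'(0) = −6, so s(1) = 0 − (−2)/(−6) = −1/3.
f(−1/3) = 2/27, f'(−1/3) = −19/3, so s(2) = (−1/3) − (2/27)/(−19/3) = −55/171.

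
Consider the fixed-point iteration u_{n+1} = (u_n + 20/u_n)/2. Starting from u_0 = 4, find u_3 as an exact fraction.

51841/11592

u_1 = (4 + 20/4)/2 = 9/2.
u_2 = (9/2 + 20/(9/2))/2 = 161/36.
u_3 = (161/36 + 20/(161/36))/2 = 51841/11592.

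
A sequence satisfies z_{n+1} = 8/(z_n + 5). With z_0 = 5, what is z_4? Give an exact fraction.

z_1 = 8/(5 + 5) = 4/5.
z_2 = 8/(4/5 + 5) = 40/29.
z_3 = 8/(40/29 + 5) = 232/185.
z_4 = 8/(232/185 + 5) = 1480/1157.

1480/1157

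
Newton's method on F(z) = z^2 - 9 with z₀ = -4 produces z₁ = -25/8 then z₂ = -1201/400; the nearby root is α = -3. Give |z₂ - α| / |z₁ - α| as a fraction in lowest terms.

z₁ - α = -25/8 - (-3) = -25/8 + 3 = -1/8, so |z₁ - α| = 1/8.
z₂ - α = -1201/400 - (-3) = -1201/400 + 3 = -1/400, so |z₂ - α| = 1/400.
Ratio = (1/400) / (1/8) = 1/50.

1/50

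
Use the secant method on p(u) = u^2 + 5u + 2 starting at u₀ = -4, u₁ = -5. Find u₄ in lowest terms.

-333/73

p(-4) = -2, p(-5) = 2. u₂ = (-5) - 2·((-5) - (-4))/(2 - (-2)) = -9/2.
p(-5) = 2, p(-9/2) = -1/4. u₃ = (-9/2) - (-1/4)·((-9/2) - (-5))/((-1/4) - 2) = -41/9.
p(-9/2) = -1/4, p(-41/9) = -2/81. u₄ = (-41/9) - (-2/81)·((-41/9) - (-9/2))/((-2/81) - (-1/4)) = -333/73.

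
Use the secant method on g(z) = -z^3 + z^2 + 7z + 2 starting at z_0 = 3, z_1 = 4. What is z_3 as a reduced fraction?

14462/4409

g(3) = 5, g(4) = -18. z_2 = 4 - (-18)·(4 - 3)/((-18) - 5) = 74/23.
g(4) = -18, g(74/23) = 19080/12167. z_3 = (74/23) - (19080/12167)·((74/23) - 4)/((19080/12167) - (-18)) = 14462/4409.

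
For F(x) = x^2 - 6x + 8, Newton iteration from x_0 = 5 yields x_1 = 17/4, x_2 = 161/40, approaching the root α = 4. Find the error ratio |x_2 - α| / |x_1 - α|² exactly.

x_1 - α = 17/4 - 4 = 1/4, so |x_1 - α| = 1/4.
x_2 - α = 161/40 - 4 = 1/40, so |x_2 - α| = 1/40.
|x_1 - α|² = 1/16.
Ratio = (1/40) / (1/16) = 2/5.

2/5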